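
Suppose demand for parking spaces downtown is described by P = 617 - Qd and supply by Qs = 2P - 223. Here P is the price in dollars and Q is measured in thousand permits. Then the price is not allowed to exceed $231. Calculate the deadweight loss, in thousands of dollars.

7203

Rearranging demand gives Qd = 617 - P. In a free market, 617 - P = 2P - 223 gives the equilibrium P* = 280, Q* = 337.
The ceiling of 231 is below the equilibrium price 280, so it binds.
At P = 231: Qd = 617 - 231 = 386 and Qs = 2·231 - 223 = 239.
Quantity traded falls to 239. At Q = 239 the demand price is 617 - 239 = 378 and the supply price is (223 + 239)/2 = 231.
Deadweight loss = ½ · (378 - 231) · (337 - 239) = ½ · 147 · 98 = 7203.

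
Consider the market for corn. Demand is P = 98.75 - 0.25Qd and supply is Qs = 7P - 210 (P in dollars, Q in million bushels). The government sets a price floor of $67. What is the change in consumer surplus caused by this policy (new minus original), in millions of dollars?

-1812

Rearranging demand gives Qd = 395 - 4P. In a free market, 395 - 4P = 7P - 210 gives the equilibrium P* = 55, Q* = 175.
The floor of 67 is above the equilibrium price 55, so it binds.
At P = 67: Qd = 395 - 4·67 = 127 and Qs = 7·67 - 210 = 259.
Consumer surplus without the control is ½ · (98.75 - 55) · 175 = 3828.125.
With the floor, consumers buy 127 units at 67, so CS = ½ · (98.75 - 67) · 127 = 2016.125.
Change in consumer surplus = 2016.125 - 3828.125 = -1812.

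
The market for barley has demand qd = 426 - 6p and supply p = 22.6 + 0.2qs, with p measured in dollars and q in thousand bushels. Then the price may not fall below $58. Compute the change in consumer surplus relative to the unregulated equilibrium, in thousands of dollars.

Rearranging supply gives qs = 5p - 113. Setting quantity demanded equal to quantity supplied, 426 - 6p = 5p - 113, gives p* = 49 and q* = 132.
Since 58 > 49, the floor is binding.
At p = 58: qd = 426 - 6·58 = 78 and qs = 5·58 - 113 = 177.
Consumer surplus without the control is ½ · (71 - 49) · 132 = 1452.
With the floor, consumers buy 78 units at 58, so CS = ½ · (71 - 58) · 78 = 507.
Change in consumer surplus = 507 - 1452 = -945.

-945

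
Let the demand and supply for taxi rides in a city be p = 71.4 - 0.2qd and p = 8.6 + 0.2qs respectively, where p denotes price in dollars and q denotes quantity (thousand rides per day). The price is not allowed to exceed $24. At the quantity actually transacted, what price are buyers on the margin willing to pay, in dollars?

Rearranging demand gives qd = 357 - 5p; rearranging supply gives qs = 5p - 43. Setting quantity demanded equal to quantity supplied, 357 - 5p = 5p - 43, gives p* = 40 and q* = 157.
Since 24 < 40, the ceiling is binding.
At p = 24: qd = 357 - 5·24 = 237 and qs = 5·24 - 43 = 77.
Only 77 units reach the market. On the demand curve, the marginal buyer's willingness to pay at q = 77 is (357 - 77)/5 = 56.

56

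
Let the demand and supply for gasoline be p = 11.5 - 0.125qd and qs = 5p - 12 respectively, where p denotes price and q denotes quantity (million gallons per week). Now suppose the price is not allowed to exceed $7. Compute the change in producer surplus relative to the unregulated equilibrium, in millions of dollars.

-25.5

Rearranging demand gives qd = 92 - 8p. Without the control the market clears where 92 - 8p = 5p - 12, i.e. p* = 8 and q* = 28.
Because the ceiling (7) lies below the market-clearing price, it is binding.
At p = 7: qd = 92 - 8·7 = 36 and qs = 5·7 - 12 = 23.
Producer surplus without the control is ½ · (8 - 2.4) · 28 = 78.4.
With the ceiling, producers sell 23 units at 7, so PS = ½ · (7 - 2.4) · 23 = 52.9.
Change in producer surplus = 52.9 - 78.4 = -25.5.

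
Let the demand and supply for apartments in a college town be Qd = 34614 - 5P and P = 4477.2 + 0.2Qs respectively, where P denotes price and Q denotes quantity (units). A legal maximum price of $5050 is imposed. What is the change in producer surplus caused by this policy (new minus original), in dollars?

Rearranging supply gives Qs = 5P - 22386. Equilibrium: 34614 - 5P = 5P - 22386, so 57000 = 10P and P* = 5700, Q* = 6114.
Because the ceiling (5050) lies below the market-clearing price, it is binding.
At P = 5050: Qd = 34614 - 5·5050 = 9364 and Qs = 5·5050 - 22386 = 2864.
Producer surplus without the control is ½ · (5700 - 4477.2) · 6114 = 3738099.6.
With the ceiling, producers sell 2864 units at 5050, so PS = ½ · (5050 - 4477.2) · 2864 = 820249.6.
Change in producer surplus = 820249.6 - 3738099.6 = -2917850.

-2917850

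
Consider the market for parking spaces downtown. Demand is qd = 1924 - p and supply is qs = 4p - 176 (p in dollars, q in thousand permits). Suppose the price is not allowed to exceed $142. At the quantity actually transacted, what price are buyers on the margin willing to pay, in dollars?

1532

In a free market, 1924 - p = 4p - 176 gives the equilibrium p* = 420, q* = 1504.
The ceiling of 142 is below the equilibrium price 420, so it binds.
At p = 142: qd = 1924 - 142 = 1782 and qs = 4·142 - 176 = 392.
Only 392 units reach the market. On the demand curve, the marginal buyer's willingness to pay at q = 392 is (1924 - 392) = 1532.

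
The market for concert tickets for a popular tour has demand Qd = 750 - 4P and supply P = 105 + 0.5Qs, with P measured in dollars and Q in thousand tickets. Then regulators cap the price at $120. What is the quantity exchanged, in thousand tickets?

Rearranging supply gives Qs = 2P - 210. Without the control the market clears where 750 - 4P = 2P - 210, i.e. P* = 160 and Q* = 110.
The ceiling of 120 is below the equilibrium price 160, so it binds.
At P = 120: Qd = 750 - 4·120 = 270 and Qs = 2·120 - 210 = 30.
The quantity actually transacted is the short side, supply: 30.

30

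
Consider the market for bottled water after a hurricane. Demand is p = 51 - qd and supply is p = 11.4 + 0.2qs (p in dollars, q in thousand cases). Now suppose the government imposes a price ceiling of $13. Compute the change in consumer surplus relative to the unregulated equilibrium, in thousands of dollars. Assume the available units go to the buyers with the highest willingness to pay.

Rearranging demand gives qd = 51 - p; rearranging supply gives qs = 5p - 57. Without the control the market clears where 51 - p = 5p - 57, i.e. p* = 18 and q* = 33.
Because the ceiling (13) lies below the market-clearing price, it is binding.
At p = 13: qd = 51 - 13 = 38 and qs = 5·13 - 57 = 8.
Consumer surplus without the control is ½ · (51 - 18) · 33 = 544.5.
With the ceiling, 8 units are sold at 13 (assume they go to the highest-value buyers). The demand price at q = 8 is 43, so CS = ½ · [(51 - 13) + (43 - 13)] · 8 = 272.
Change in consumer surplus = 272 - 544.5 = -272.5.

-272.5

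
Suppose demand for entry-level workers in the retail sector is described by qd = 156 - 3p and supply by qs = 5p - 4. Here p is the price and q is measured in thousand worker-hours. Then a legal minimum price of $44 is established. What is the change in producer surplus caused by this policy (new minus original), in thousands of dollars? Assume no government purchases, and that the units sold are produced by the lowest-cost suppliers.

Equilibrium: 156 - 3p = 5p - 4, so 160 = 8p and p* = 20, q* = 96.
Because the floor (44) lies above the market-clearing price, it is binding.
At p = 44: qd = 156 - 3·44 = 24 and qs = 5·44 - 4 = 216.
Producer surplus without the control is ½ · (20 - 0.8) · 96 = 921.6.
With the floor, 24 units are sold at 44. The supply price at q = 24 is 5.6, so PS = ½ · [(44 - 0.8) + (44 - 5.6)] · 24 = 979.2.
Change in producer surplus = 979.2 - 921.6 = 57.6.

57.6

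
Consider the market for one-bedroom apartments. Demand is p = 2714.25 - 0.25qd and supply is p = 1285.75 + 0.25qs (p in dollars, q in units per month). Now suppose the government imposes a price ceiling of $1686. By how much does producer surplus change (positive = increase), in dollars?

Rearranging demand gives qd = 10857 - 4p; rearranging supply gives qs = 4p - 5143. Without the control the market clears where 10857 - 4p = 4p - 5143, i.e. p* = 2000 and q* = 2857.
The ceiling of 1686 is below the equilibrium price 2000, so it binds.
At p = 1686: qd = 10857 - 4·1686 = 4113 and qs = 4·1686 - 5143 = 1601.
Producer surplus without the control is ½ · (2000 - 1285.75) · 2857 = 1020306.125.
With the ceiling, producers sell 1601 units at 1686, so PS = ½ · (1686 - 1285.75) · 1601 = 320400.125.
Change in producer surplus = 320400.125 - 1020306.125 = -699906.

-699906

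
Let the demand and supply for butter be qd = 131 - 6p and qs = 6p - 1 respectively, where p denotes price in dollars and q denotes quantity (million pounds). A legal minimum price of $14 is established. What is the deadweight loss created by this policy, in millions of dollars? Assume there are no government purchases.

Setting quantity demanded equal to quantity supplied, 131 - 6p = 6p - 1, gives p* = 11 and q* = 65.
The floor of 14 is above the equilibrium price 11, so it binds.
At p = 14: qd = 131 - 6·14 = 47 and qs = 6·14 - 1 = 83.
Quantity traded falls to 47. At q = 47 the demand price is (131 - 47)/6 = 14 and the supply price is (1 + 47)/6 = 8.
Deadweight loss = ½ · (14 - 8) · (65 - 47) = ½ · 6 · 18 = 54.

54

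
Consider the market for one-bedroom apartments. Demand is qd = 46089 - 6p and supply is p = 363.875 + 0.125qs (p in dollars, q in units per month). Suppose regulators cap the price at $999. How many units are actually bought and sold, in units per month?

Rearranging supply gives qs = 8p - 2911. In a free market, 46089 - 6p = 8p - 2911 gives the equilibrium p* = 3500, q* = 25089.
Because the ceiling (999) lies below the market-clearing price, it is binding.
At p = 999: qd = 46089 - 6·999 = 40095 and qs = 8·999 - 2911 = 5081.
The quantity actually transacted is the short side, supply: 5081.

5081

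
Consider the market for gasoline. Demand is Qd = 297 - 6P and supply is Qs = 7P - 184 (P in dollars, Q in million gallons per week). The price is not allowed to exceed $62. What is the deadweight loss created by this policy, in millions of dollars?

Equilibrium: 297 - 6P = 7P - 184, so 481 = 13P and P* = 37, Q* = 75.
Since 62 is above P* = 37, the ceiling does not bind and the free-market outcome prevails.
Since the control does not bind, no trades are prevented and deadweight loss is zero.

0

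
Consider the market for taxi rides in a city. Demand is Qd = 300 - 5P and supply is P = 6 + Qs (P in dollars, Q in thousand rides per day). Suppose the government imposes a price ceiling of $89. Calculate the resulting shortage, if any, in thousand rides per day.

Rearranging supply gives Qs = P - 6. In a free market, 300 - 5P = P - 6 gives the equilibrium P* = 51, Q* = 45.
Since 89 is above P* = 51, the ceiling does not bind and the free-market outcome prevails.
Since the control does not bind, there is no shortage.

0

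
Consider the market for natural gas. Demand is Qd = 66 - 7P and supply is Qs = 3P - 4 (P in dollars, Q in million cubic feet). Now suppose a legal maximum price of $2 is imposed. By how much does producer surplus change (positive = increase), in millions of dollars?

-47.5

Without the control the market clears where 66 - 7P = 3P - 4, i.e. P* = 7 and Q* = 17.
The ceiling of 2 is below the equilibrium price 7, so it binds.
At P = 2: Qd = 66 - 7·2 = 52 and Qs = 3·2 - 4 = 2.
Producer surplus without the control is ½ · (7 - 4/3) · 17 = 289/6.
With the ceiling, producers sell 2 units at 2, so PS = ½ · (2 - 4/3) · 2 = 2/3.
Change in producer surplus = 2/3 - 289/6 = -47.5.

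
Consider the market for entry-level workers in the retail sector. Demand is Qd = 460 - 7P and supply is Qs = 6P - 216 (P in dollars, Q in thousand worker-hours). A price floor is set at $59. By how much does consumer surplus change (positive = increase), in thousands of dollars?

-500.5

In a free market, 460 - 7P = 6P - 216 gives the equilibrium P* = 52, Q* = 96.
Because the floor (59) lies above the market-clearing price, it is binding.
At P = 59: Qd = 460 - 7·59 = 47 and Qs = 6·59 - 216 = 138.
Consumer surplus without the control is ½ · (460/7 - 52) · 96 = 4608/7.
With the floor, consumers buy 47 units at 59, so CS = ½ · (460/7 - 59) · 47 = 2209/14.
Change in consumer surplus = 2209/14 - 4608/7 = -500.5.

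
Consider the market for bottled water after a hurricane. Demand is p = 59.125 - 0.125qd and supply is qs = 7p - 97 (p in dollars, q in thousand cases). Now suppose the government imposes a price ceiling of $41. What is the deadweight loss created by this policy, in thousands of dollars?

Rearranging demand gives qd = 473 - 8p. Equilibrium: 473 - 8p = 7p - 97, so 570 = 15p and p* = 38, q* = 169.
The ceiling of 41 is above the equilibrium price 38, so it is not binding; the market clears at p* = 38, q* = 169.
Since the control does not bind, no trades are prevented and deadweight loss is zero.

0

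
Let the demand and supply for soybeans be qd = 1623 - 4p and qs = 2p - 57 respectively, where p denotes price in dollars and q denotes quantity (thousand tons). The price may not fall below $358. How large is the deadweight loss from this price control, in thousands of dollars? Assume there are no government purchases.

Setting quantity demanded equal to quantity supplied, 1623 - 4p = 2p - 57, gives p* = 280 and q* = 503.
The floor of 358 is above the equilibrium price 280, so it binds.
At p = 358: qd = 1623 - 4·358 = 191 and qs = 2·358 - 57 = 659.
Quantity traded falls to 191. At q = 191 the demand price is (1623 - 191)/4 = 358 and the supply price is (57 + 191)/2 = 124.
Deadweight loss = ½ · (358 - 124) · (503 - 191) = ½ · 234 · 312 = 36504.

36504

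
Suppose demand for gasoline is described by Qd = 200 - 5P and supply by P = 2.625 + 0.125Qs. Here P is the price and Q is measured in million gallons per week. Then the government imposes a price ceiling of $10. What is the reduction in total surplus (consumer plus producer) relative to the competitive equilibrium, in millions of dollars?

509.6

Rearranging supply gives Qs = 8P - 21. Setting quantity demanded equal to quantity supplied, 200 - 5P = 8P - 21, gives P* = 17 and Q* = 115.
Because the ceiling (10) lies below the market-clearing price, it is binding.
At P = 10: Qd = 200 - 5·10 = 150 and Qs = 8·10 - 21 = 59.
Quantity traded falls to 59. At Q = 59 the demand price is (200 - 59)/5 = 28.2 and the supply price is (21 + 59)/8 = 10.
Deadweight loss = ½ · (28.2 - 10) · (115 - 59) = ½ · 18.2 · 56 = 509.6.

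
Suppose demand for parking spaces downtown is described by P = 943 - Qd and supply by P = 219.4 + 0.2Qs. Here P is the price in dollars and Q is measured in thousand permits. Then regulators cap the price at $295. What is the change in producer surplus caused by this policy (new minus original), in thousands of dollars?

-22072.5

Rearranging demand gives Qd = 943 - P; rearranging supply gives Qs = 5P - 1097. Equilibrium: 943 - P = 5P - 1097, so 2040 = 6P and P* = 340, Q* = 603.
Because the ceiling (295) lies below the market-clearing price, it is binding.
At P = 295: Qd = 943 - 295 = 648 and Qs = 5·295 - 1097 = 378.
Producer surplus without the control is ½ · (340 - 219.4) · 603 = 36360.9.
With the ceiling, producers sell 378 units at 295, so PS = ½ · (295 - 219.4) · 378 = 14288.4.
Change in producer surplus = 14288.4 - 36360.9 = -22072.5.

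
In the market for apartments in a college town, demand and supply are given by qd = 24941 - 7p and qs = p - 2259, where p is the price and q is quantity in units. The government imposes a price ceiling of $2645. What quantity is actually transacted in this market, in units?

386

Equilibrium: 24941 - 7p = p - 2259, so 27200 = 8p and p* = 3400, q* = 1141.
Because the ceiling (2645) lies below the market-clearing price, it is binding.
At p = 2645: qd = 24941 - 7·2645 = 6426 and qs = 2645 - 2259 = 386.
The quantity actually transacted is the short side, supply: 386.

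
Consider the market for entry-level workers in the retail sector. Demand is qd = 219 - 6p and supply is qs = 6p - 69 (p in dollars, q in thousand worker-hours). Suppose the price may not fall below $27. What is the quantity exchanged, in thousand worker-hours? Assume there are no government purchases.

Without the control the market clears where 219 - 6p = 6p - 69, i.e. p* = 24 and q* = 75.
The floor of 27 is above the equilibrium price 24, so it binds.
At p = 27: qd = 219 - 6·27 = 57 and qs = 6·27 - 69 = 93.
The quantity actually transacted is the short side, demand: 57.

57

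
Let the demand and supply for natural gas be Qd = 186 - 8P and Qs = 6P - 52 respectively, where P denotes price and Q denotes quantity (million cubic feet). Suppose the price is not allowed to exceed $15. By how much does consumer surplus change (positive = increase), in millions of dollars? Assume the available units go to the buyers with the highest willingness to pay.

In a free market, 186 - 8P = 6P - 52 gives the equilibrium P* = 17, Q* = 50.
Because the ceiling (15) lies below the market-clearing price, it is binding.
At P = 15: Qd = 186 - 8·15 = 66 and Qs = 6·15 - 52 = 38.
Consumer surplus without the control is ½ · (23.25 - 17) · 50 = 156.25.
With the ceiling, 38 units are sold at 15 (assume they go to the highest-value buyers). The demand price at Q = 38 is 18.5, so CS = ½ · [(23.25 - 15) + (18.5 - 15)] · 38 = 223.25.
Change in consumer surplus = 223.25 - 156.25 = 67.

67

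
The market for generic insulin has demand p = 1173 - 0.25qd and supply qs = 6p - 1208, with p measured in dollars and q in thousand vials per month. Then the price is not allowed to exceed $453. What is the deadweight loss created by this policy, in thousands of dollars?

Rearranging demand gives qd = 4692 - 4p. In a free market, 4692 - 4p = 6p - 1208 gives the equilibrium p* = 590, q* = 2332.
Since 453 < 590, the ceiling is binding.
At p = 453: qd = 4692 - 4·453 = 2880 and qs = 6·453 - 1208 = 1510.
Quantity traded falls to 1510. At q = 1510 the demand price is (4692 - 1510)/4 = 795.5 and the supply price is (1208 + 1510)/6 = 453.
Deadweight loss = ½ · (795.5 - 453) · (2332 - 1510) = ½ · 342.5 · 822 = 140767.5.

140767.5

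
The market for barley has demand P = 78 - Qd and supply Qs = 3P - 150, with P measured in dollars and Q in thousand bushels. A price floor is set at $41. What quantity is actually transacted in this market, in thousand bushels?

Rearranging demand gives Qd = 78 - P. Setting quantity demanded equal to quantity supplied, 78 - P = 3P - 150, gives P* = 57 and Q* = 21.
The floor of 41 is below the equilibrium price 57, so it is not binding; the market clears at P* = 57, Q* = 21.

21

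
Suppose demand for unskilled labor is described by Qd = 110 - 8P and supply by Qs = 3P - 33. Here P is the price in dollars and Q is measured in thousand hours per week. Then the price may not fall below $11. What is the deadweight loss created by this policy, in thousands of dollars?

Without the control the market clears where 110 - 8P = 3P - 33, i.e. P* = 13 and Q* = 6.
The floor of 11 is below the equilibrium price 13, so it is not binding; the market clears at P* = 13, Q* = 6.
Since the control does not bind, no trades are prevented and deadweight loss is zero.

0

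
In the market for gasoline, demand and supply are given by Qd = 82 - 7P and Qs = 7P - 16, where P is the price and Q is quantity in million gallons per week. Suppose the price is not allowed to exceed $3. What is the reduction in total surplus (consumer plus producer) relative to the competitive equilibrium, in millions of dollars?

112

Without the control the market clears where 82 - 7P = 7P - 16, i.e. P* = 7 and Q* = 33.
Since 3 < 7, the ceiling is binding.
At P = 3: Qd = 82 - 7·3 = 61 and Qs = 7·3 - 16 = 5.
Quantity traded falls to 5. At Q = 5 the demand price is (82 - 5)/7 = 11 and the supply price is (16 + 5)/7 = 3.
Deadweight loss = ½ · (11 - 3) · (33 - 5) = ½ · 8 · 28 = 112.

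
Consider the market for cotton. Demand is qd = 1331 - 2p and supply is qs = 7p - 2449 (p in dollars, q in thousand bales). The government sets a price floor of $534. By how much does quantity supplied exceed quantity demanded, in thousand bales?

Equilibrium: 1331 - 2p = 7p - 2449, so 3780 = 9p and p* = 420, q* = 491.
Because the floor (534) lies above the market-clearing price, it is binding.
At p = 534: qd = 1331 - 2·534 = 263 and qs = 7·534 - 2449 = 1289.
Surplus = qs - qd = 1289 - 263 = 1026.

1026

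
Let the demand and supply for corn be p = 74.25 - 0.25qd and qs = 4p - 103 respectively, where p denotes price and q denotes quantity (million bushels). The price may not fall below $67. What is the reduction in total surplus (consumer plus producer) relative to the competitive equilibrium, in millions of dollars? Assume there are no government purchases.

Rearranging demand gives qd = 297 - 4p. Equilibrium: 297 - 4p = 4p - 103, so 400 = 8p and p* = 50, q* = 97.
Since 67 > 50, the floor is binding.
At p = 67: qd = 297 - 4·67 = 29 and qs = 4·67 - 103 = 165.
Quantity traded falls to 29. At q = 29 the demand price is (297 - 29)/4 = 67 and the supply price is (103 + 29)/4 = 33.
Deadweight loss = ½ · (67 - 33) · (97 - 29) = ½ · 34 · 68 = 1156.

1156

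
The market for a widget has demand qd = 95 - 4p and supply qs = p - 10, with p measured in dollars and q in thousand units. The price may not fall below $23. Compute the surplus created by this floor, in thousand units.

Setting quantity demanded equal to quantity supplied, 95 - 4p = p - 10, gives p* = 21 and q* = 11.
The floor of 23 is above the equilibrium price 21, so it binds.
At p = 23: qd = 95 - 4·23 = 3 and qs = 23 - 10 = 13.
Surplus = qs - qd = 13 - 3 = 10.

10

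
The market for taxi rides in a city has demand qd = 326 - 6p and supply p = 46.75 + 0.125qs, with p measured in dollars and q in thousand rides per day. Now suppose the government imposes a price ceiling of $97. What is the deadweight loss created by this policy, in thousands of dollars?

0

Rearranging supply gives qs = 8p - 374. Setting quantity demanded equal to quantity supplied, 326 - 6p = 8p - 374, gives p* = 50 and q* = 26.
Since 97 is above p* = 50, the ceiling does not bind and the free-market outcome prevails.
Since the control does not bind, no trades are prevented and deadweight loss is zero.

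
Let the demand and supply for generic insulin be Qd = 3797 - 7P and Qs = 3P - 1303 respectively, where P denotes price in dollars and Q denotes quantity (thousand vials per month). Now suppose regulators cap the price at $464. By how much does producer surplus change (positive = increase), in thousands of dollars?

Without the control the market clears where 3797 - 7P = 3P - 1303, i.e. P* = 510 and Q* = 227.
The ceiling of 464 is below the equilibrium price 510, so it binds.
At P = 464: Qd = 3797 - 7·464 = 549 and Qs = 3·464 - 1303 = 89.
Producer surplus without the control is ½ · (510 - 1303/3) · 227 = 51529/6.
With the ceiling, producers sell 89 units at 464, so PS = ½ · (464 - 1303/3) · 89 = 7921/6.
Change in producer surplus = 7921/6 - 51529/6 = -7268.

-7268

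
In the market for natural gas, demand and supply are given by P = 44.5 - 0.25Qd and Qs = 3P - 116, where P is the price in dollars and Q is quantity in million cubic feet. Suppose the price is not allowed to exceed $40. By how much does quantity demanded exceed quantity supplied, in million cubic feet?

Rearranging demand gives Qd = 178 - 4P. Equilibrium: 178 - 4P = 3P - 116, so 294 = 7P and P* = 42, Q* = 10.
Since 40 < 42, the ceiling is binding.
At P = 40: Qd = 178 - 4·40 = 18 and Qs = 3·40 - 116 = 4.
Shortage = Qd - Qs = 18 - 4 = 14.

14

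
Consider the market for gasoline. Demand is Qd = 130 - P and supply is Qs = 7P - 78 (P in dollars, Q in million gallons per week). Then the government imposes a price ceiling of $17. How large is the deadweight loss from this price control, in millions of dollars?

2268

Setting quantity demanded equal to quantity supplied, 130 - P = 7P - 78, gives P* = 26 and Q* = 104.
Because the ceiling (17) lies below the market-clearing price, it is binding.
At P = 17: Qd = 130 - 17 = 113 and Qs = 7·17 - 78 = 41.
Quantity traded falls to 41. At Q = 41 the demand price is 130 - 41 = 89 and the supply price is (78 + 41)/7 = 17.
Deadweight loss = ½ · (89 - 17) · (104 - 41) = ½ · 72 · 63 = 2268.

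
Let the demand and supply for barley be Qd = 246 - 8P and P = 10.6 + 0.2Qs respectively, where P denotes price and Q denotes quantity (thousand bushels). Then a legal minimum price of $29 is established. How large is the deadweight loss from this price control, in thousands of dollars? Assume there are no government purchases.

Rearranging supply gives Qs = 5P - 53. Without the control the market clears where 246 - 8P = 5P - 53, i.e. P* = 23 and Q* = 62.
Since 29 > 23, the floor is binding.
At P = 29: Qd = 246 - 8·29 = 14 and Qs = 5·29 - 53 = 92.
Quantity traded falls to 14. At Q = 14 the demand price is (246 - 14)/8 = 29 and the supply price is (53 + 14)/5 = 13.4.
Deadweight loss = ½ · (29 - 13.4) · (62 - 14) = ½ · 15.6 · 48 = 374.4.

374.4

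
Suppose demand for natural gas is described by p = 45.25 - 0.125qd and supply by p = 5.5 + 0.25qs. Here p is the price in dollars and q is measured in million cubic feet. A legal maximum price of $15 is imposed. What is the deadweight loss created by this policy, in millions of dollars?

Rearranging demand gives qd = 362 - 8p; rearranging supply gives qs = 4p - 22. Setting quantity demanded equal to quantity supplied, 362 - 8p = 4p - 22, gives p* = 32 and q* = 106.
Because the ceiling (15) lies below the market-clearing price, it is binding.
At p = 15: qd = 362 - 8·15 = 242 and qs = 4·15 - 22 = 38.
Quantity traded falls to 38. At q = 38 the demand price is (362 - 38)/8 = 40.5 and the supply price is (22 + 38)/4 = 15.
Deadweight loss = ½ · (40.5 - 15) · (106 - 38) = ½ · 25.5 · 68 = 867.

867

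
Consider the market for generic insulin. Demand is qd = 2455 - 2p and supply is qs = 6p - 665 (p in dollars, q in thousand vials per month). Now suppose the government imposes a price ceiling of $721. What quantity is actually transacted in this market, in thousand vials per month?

Setting quantity demanded equal to quantity supplied, 2455 - 2p = 6p - 665, gives p* = 390 and q* = 1675.
The ceiling of 721 is above the equilibrium price 390, so it is not binding; the market clears at p* = 390, q* = 1675.

1675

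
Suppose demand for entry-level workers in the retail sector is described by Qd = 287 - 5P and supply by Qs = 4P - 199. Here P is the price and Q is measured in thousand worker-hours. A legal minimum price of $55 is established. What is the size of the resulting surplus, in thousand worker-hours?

Without the control the market clears where 287 - 5P = 4P - 199, i.e. P* = 54 and Q* = 17.
The floor of 55 is above the equilibrium price 54, so it binds.
At P = 55: Qd = 287 - 5·55 = 12 and Qs = 4·55 - 199 = 21.
Surplus = Qs - Qd = 21 - 12 = 9.

9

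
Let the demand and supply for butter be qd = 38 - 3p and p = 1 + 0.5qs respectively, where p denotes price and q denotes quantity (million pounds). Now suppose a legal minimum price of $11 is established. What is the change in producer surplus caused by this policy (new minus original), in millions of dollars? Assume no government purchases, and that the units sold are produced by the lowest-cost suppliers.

-5.25

Rearranging supply gives qs = 2p - 2. In a free market, 38 - 3p = 2p - 2 gives the equilibrium p* = 8, q* = 14.
The floor of 11 is above the equilibrium price 8, so it binds.
At p = 11: qd = 38 - 3·11 = 5 and qs = 2·11 - 2 = 20.
Producer surplus without the control is ½ · (8 - 1) · 14 = 49.
With the floor, 5 units are sold at 11. The supply price at q = 5 is 3.5, so PS = ½ · [(11 - 1) + (11 - 3.5)] · 5 = 43.75.
Change in producer surplus = 43.75 - 49 = -5.25.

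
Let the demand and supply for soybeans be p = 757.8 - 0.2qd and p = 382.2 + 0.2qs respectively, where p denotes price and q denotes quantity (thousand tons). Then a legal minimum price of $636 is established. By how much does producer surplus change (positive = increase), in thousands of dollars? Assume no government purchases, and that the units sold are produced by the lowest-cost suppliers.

29304

Rearranging demand gives qd = 3789 - 5p; rearranging supply gives qs = 5p - 1911. Without the control the market clears where 3789 - 5p = 5p - 1911, i.e. p* = 570 and q* = 939.
Because the floor (636) lies above the market-clearing price, it is binding.
At p = 636: qd = 3789 - 5·636 = 609 and qs = 5·636 - 1911 = 1269.
Producer surplus without the control is ½ · (570 - 382.2) · 939 = 88172.1.
With the floor, 609 units are sold at 636. The supply price at q = 609 is 504, so PS = ½ · [(636 - 382.2) + (636 - 504)] · 609 = 117476.1.
Change in producer surplus = 117476.1 - 88172.1 = 29304.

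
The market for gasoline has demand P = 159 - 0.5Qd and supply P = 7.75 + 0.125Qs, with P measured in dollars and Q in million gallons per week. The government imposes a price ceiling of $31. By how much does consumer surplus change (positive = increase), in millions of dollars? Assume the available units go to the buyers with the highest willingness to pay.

518

Rearranging demand gives Qd = 318 - 2P; rearranging supply gives Qs = 8P - 62. Equilibrium: 318 - 2P = 8P - 62, so 380 = 10P and P* = 38, Q* = 242.
The ceiling of 31 is below the equilibrium price 38, so it binds.
At P = 31: Qd = 318 - 2·31 = 256 and Qs = 8·31 - 62 = 186.
Consumer surplus without the control is ½ · (159 - 38) · 242 = 14641.
With the ceiling, 186 units are sold at 31 (assume they go to the highest-value buyers). The demand price at Q = 186 is 66, so CS = ½ · [(159 - 31) + (66 - 31)] · 186 = 15159.
Change in consumer surplus = 15159 - 14641 = 518.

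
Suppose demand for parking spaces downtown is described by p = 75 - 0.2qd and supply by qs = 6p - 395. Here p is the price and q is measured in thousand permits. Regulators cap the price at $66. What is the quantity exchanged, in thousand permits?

1

Rearranging demand gives qd = 375 - 5p. Equilibrium: 375 - 5p = 6p - 395, so 770 = 11p and p* = 70, q* = 25.
Since 66 < 70, the ceiling is binding.
At p = 66: qd = 375 - 5·66 = 45 and qs = 6·66 - 395 = 1.
The quantity actually transacted is the short side, supply: 1.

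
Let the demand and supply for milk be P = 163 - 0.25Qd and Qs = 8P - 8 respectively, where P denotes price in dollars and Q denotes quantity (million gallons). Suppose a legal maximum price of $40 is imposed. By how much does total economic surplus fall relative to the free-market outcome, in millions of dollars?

2700

Rearranging demand gives Qd = 652 - 4P. In a free market, 652 - 4P = 8P - 8 gives the equilibrium P* = 55, Q* = 432.
Since 40 < 55, the ceiling is binding.
At P = 40: Qd = 652 - 4·40 = 492 and Qs = 8·40 - 8 = 312.
Quantity traded falls to 312. At Q = 312 the demand price is (652 - 312)/4 = 85 and the supply price is (8 + 312)/8 = 40.
Deadweight loss = ½ · (85 - 40) · (432 - 312) = ½ · 45 · 120 = 2700.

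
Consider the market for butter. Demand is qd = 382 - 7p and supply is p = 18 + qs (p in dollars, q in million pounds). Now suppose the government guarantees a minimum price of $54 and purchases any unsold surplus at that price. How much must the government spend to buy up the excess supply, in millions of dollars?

Rearranging supply gives qs = p - 18. Setting quantity demanded equal to quantity supplied, 382 - 7p = p - 18, gives p* = 50 and q* = 32.
The floor of 54 is above the equilibrium price 50, so it binds.
At p = 54: qd = 382 - 7·54 = 4 and qs = 54 - 18 = 36.
Surplus = qs - qd = 32.
Government expenditure = surplus × support price = 32 × 54 = 1728.

1728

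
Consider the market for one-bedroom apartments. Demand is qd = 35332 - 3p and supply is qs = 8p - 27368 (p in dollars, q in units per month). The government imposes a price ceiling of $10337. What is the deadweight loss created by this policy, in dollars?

In a free market, 35332 - 3p = 8p - 27368 gives the equilibrium p* = 5700, q* = 18232.
Since 10337 is above p* = 5700, the ceiling does not bind and the free-market outcome prevails.
Since the control does not bind, no trades are prevented and deadweight loss is zero.

0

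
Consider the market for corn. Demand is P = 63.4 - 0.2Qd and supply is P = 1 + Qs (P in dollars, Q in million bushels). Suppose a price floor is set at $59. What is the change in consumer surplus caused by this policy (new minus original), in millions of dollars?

Rearranging demand gives Qd = 317 - 5P; rearranging supply gives Qs = P - 1. Without the control the market clears where 317 - 5P = P - 1, i.e. P* = 53 and Q* = 52.
The floor of 59 is above the equilibrium price 53, so it binds.
At P = 59: Qd = 317 - 5·59 = 22 and Qs = 59 - 1 = 58.
Consumer surplus without the control is ½ · (63.4 - 53) · 52 = 270.4.
With the floor, consumers buy 22 units at 59, so CS = ½ · (63.4 - 59) · 22 = 48.4.
Change in consumer surplus = 48.4 - 270.4 = -222.

-222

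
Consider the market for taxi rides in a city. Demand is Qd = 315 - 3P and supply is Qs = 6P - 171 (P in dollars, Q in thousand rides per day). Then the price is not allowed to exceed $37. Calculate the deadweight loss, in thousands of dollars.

2601

Without the control the market clears where 315 - 3P = 6P - 171, i.e. P* = 54 and Q* = 153.
Since 37 < 54, the ceiling is binding.
At P = 37: Qd = 315 - 3·37 = 204 and Qs = 6·37 - 171 = 51.
Quantity traded falls to 51. At Q = 51 the demand price is (315 - 51)/3 = 88 and the supply price is (171 + 51)/6 = 37.
Deadweight loss = ½ · (88 - 37) · (153 - 51) = ½ · 51 · 102 = 2601.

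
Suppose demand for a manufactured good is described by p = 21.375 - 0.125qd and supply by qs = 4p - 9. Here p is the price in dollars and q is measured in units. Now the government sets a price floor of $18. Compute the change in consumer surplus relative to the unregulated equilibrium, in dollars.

-117

Rearranging demand gives qd = 171 - 8p. Equilibrium: 171 - 8p = 4p - 9, so 180 = 12p and p* = 15, q* = 51.
The floor of 18 is above the equilibrium price 15, so it binds.
At p = 18: qd = 171 - 8·18 = 27 and qs = 4·18 - 9 = 63.
Consumer surplus without the control is ½ · (21.375 - 15) · 51 = 162.5625.
With the floor, consumers buy 27 units at 18, so CS = ½ · (21.375 - 18) · 27 = 45.5625.
Change in consumer surplus = 45.5625 - 162.5625 = -117.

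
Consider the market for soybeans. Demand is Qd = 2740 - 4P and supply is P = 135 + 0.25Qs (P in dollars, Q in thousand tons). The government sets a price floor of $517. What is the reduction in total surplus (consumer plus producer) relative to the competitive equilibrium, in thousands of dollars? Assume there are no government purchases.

45796

Rearranging supply gives Qs = 4P - 540. Equilibrium: 2740 - 4P = 4P - 540, so 3280 = 8P and P* = 410, Q* = 1100.
Because the floor (517) lies above the market-clearing price, it is binding.
At P = 517: Qd = 2740 - 4·517 = 672 and Qs = 4·517 - 540 = 1528.
Quantity traded falls to 672. At Q = 672 the demand price is (2740 - 672)/4 = 517 and the supply price is (540 + 672)/4 = 303.
Deadweight loss = ½ · (517 - 303) · (1100 - 672) = ½ · 214 · 428 = 45796.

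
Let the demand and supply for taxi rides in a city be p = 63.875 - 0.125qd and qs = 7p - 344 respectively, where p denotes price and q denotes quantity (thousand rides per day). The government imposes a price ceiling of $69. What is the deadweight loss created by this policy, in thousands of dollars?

Rearranging demand gives qd = 511 - 8p. In a free market, 511 - 8p = 7p - 344 gives the equilibrium p* = 57, q* = 55.
Since 69 is above p* = 57, the ceiling does not bind and the free-market outcome prevails.
Since the control does not bind, no trades are prevented and deadweight loss is zero.

0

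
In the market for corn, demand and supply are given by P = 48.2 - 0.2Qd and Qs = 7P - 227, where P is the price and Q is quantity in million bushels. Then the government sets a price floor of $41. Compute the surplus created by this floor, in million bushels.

24

Rearranging demand gives Qd = 241 - 5P. Without the control the market clears where 241 - 5P = 7P - 227, i.e. P* = 39 and Q* = 46.
Because the floor (41) lies above the market-clearing price, it is binding.
At P = 41: Qd = 241 - 5·41 = 36 and Qs = 7·41 - 227 = 60.
Surplus = Qs - Qd = 60 - 36 = 24.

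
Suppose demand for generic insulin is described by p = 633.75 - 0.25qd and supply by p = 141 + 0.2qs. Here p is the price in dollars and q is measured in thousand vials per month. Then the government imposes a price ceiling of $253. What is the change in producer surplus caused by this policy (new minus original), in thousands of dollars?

Rearranging demand gives qd = 2535 - 4p; rearranging supply gives qs = 5p - 705. Setting quantity demanded equal to quantity supplied, 2535 - 4p = 5p - 705, gives p* = 360 and q* = 1095.
Because the ceiling (253) lies below the market-clearing price, it is binding.
At p = 253: qd = 2535 - 4·253 = 1523 and qs = 5·253 - 705 = 560.
Producer surplus without the control is ½ · (360 - 141) · 1095 = 119902.5.
With the ceiling, producers sell 560 units at 253, so PS = ½ · (253 - 141) · 560 = 31360.
Change in producer surplus = 31360 - 119902.5 = -88542.5.

-88542.5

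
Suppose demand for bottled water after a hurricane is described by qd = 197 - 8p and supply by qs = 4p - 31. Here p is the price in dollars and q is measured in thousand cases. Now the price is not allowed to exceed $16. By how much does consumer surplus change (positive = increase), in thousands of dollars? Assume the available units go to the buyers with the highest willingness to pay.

90

Setting quantity demanded equal to quantity supplied, 197 - 8p = 4p - 31, gives p* = 19 and q* = 45.
Since 16 < 19, the ceiling is binding.
At p = 16: qd = 197 - 8·16 = 69 and qs = 4·16 - 31 = 33.
Consumer surplus without the control is ½ · (24.625 - 19) · 45 = 126.5625.
With the ceiling, 33 units are sold at 16 (assume they go to the highest-value buyers). The demand price at q = 33 is 20.5, so CS = ½ · [(24.625 - 16) + (20.5 - 16)] · 33 = 216.5625.
Change in consumer surplus = 216.5625 - 126.5625 = 90.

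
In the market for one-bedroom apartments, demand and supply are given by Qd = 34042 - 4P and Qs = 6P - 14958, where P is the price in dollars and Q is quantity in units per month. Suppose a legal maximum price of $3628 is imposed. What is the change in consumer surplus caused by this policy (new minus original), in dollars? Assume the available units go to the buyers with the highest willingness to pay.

Without the control the market clears where 34042 - 4P = 6P - 14958, i.e. P* = 4900 and Q* = 14442.
Since 3628 < 4900, the ceiling is binding.
At P = 3628: Qd = 34042 - 4·3628 = 19530 and Qs = 6·3628 - 14958 = 6810.
Consumer surplus without the control is ½ · (8510.5 - 4900) · 14442 = 26071420.5.
With the ceiling, 6810 units are sold at 3628 (assume they go to the highest-value buyers). The demand price at Q = 6810 is 6808, so CS = ½ · [(8510.5 - 3628) + (6808 - 3628)] · 6810 = 27452812.5.
Change in consumer surplus = 27452812.5 - 26071420.5 = 1381392.

1381392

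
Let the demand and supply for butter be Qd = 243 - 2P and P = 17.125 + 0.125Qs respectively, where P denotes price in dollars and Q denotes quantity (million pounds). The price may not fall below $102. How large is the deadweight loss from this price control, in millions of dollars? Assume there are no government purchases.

Rearranging supply gives Qs = 8P - 137. Setting quantity demanded equal to quantity supplied, 243 - 2P = 8P - 137, gives P* = 38 and Q* = 167.
Because the floor (102) lies above the market-clearing price, it is binding.
At P = 102: Qd = 243 - 2·102 = 39 and Qs = 8·102 - 137 = 679.
Quantity traded falls to 39. At Q = 39 the demand price is (243 - 39)/2 = 102 and the supply price is (137 + 39)/8 = 22.
Deadweight loss = ½ · (102 - 22) · (167 - 39) = ½ · 80 · 128 = 5120.

5120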